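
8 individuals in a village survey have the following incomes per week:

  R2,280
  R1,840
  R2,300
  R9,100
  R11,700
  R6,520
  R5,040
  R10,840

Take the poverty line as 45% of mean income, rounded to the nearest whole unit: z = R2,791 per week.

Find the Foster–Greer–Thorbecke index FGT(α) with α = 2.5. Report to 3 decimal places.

0.012

Below the line: R1,840, R2,280, R2,300 (q = 3 of N = 8).
Gap ratios (z−y)/z: (2791−1840)/2791 = 0.3407; (2791−2280)/2791 = 0.1831; (2791−2300)/2791 = 0.1759.
Raised to α = 2.5: 0.06777; 0.01434; 0.01298.
Sum = 0.095097; FGT(2.5) = 0.095097 / 8 = 0.012.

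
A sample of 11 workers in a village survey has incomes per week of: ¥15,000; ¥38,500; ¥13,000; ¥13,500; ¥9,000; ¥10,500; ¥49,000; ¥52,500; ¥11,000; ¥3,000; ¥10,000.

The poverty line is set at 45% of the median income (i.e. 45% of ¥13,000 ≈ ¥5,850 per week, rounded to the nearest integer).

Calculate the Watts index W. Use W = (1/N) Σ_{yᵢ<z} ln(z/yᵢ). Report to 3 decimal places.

Below the line: ¥3,000 (q = 1 of N = 11).
Log shortfalls: ln(5850/3000) = 0.6678.
W = 0.667829 / 11 = 0.061.

0.061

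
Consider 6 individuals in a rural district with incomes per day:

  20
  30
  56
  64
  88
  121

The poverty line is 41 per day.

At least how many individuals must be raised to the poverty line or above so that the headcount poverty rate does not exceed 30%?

1

Currently q = 2 of N = 6 are below the line (H = 0.333).
A headcount ratio of at most 30% allows at most ⌊0.30 × 6⌋ = 1 poor individuals.
So at least 2 − 1 = 1 must be lifted.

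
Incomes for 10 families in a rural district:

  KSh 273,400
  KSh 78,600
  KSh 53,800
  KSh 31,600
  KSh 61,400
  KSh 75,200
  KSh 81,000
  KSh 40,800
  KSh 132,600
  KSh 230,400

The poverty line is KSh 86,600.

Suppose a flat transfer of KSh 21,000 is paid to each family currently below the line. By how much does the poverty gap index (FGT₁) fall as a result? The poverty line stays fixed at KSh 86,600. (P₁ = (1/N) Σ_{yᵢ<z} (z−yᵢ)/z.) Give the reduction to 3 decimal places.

0.126

Before: below the line — KSh 31,600, KSh 40,800, KSh 53,800, KSh 61,400, KSh 75,200, KSh 78,600, KSh 81,000; poverty gap index (FGT₁) = 0.21224.
After the KSh 21,000 transfer: below the line — KSh 52,600, KSh 61,800, KSh 74,800, KSh 82,400; poverty gap index (FGT₁) = 0.08637.
Reduction = 0.21224 − 0.08637 = 0.126.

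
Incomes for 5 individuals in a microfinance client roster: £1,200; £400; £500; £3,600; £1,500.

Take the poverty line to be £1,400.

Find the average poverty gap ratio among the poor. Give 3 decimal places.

Below z: £400, £500, £1,200 (q = 3 of N = 5).
Relative gaps: 0.7143, 0.6429, 0.1429; sum = 1.500000.
The income-gap ratio divides by q (the poor only): 1.500000 / 3 = 0.500.

0.500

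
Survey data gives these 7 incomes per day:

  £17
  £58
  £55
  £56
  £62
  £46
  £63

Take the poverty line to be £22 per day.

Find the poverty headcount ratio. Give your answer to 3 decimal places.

0.143

1 of the 7 people have income below £22.
H = 1/7 = 0.143.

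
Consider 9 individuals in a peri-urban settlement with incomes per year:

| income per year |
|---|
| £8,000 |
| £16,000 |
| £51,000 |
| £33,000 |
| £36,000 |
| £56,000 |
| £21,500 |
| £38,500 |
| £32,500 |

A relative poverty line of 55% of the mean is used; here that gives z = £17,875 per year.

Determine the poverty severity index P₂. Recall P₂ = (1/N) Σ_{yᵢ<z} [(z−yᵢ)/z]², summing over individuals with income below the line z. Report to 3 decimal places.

0.035

Below z: £8,000, £16,000 (q = 2 of N = 9).
Normalized shortfalls: (17875−8000)/17875 = 0.5524; (17875−16000)/17875 = 0.1049.
Squared: 0.3052; 0.0110.
Sum = 0.316201; P₂ = 0.316201 / 9 = 0.035.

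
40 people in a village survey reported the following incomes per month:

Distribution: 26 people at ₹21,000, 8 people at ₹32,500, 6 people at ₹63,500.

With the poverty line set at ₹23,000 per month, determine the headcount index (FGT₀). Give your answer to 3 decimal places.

0.650

26 of the 40 people have income below ₹23,000.
H = 26/40 = 0.650.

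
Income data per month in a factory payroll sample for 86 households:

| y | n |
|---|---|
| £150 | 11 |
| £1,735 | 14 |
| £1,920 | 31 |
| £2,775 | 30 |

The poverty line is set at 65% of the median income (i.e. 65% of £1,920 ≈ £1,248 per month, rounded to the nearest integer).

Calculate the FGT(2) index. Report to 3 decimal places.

Below the line: 11×£150 (q = 11 of N = 86).
Shortfall ratios: (1248−150)/1248 = 0.8798 (×11).
Squared: 0.7741 (×11).
Sum = 8.514677; P₂ = 8.514677 / 86 = 0.099.

0.099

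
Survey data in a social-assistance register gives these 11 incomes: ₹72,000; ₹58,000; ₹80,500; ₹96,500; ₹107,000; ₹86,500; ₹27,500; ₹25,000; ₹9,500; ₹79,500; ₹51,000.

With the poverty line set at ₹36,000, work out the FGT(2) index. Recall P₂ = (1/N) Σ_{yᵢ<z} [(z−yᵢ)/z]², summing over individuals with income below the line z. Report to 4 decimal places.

Below z: ₹9,500, ₹25,000, ₹27,500 (q = 3 of N = 11).
Gap ratios (z−y)/z: (36000−9500)/36000 = 0.7361; (36000−25000)/36000 = 0.3056; (36000−27500)/36000 = 0.2361.
Squared: 0.5419; 0.0934; 0.0557.
Sum = 0.690972; P₂ = 0.690972 / 11 = 0.0628.

0.0628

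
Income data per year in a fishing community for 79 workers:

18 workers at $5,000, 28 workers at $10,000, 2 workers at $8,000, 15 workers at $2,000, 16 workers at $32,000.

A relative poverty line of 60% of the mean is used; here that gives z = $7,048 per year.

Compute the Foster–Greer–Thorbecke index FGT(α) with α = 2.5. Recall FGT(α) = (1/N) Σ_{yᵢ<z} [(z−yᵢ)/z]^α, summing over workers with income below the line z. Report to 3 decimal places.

Incomes under z: 15×$2,000, 18×$5,000 (q = 33 of N = 79).
Relative gaps: (7048−2000)/7048 = 0.7162 (×15); (7048−5000)/7048 = 0.2906 (×18).
Raised to α = 2.5: 0.43414 (×15); 0.04552 (×18).
Sum = 7.331438; FGT(2.5) = 7.331438 / 79 = 0.093.

0.093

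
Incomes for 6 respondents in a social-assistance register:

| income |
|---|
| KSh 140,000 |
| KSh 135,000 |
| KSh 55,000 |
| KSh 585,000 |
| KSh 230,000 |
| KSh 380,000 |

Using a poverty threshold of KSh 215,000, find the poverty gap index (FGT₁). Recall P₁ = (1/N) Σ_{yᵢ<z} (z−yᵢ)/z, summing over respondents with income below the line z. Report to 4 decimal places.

0.2442

Incomes under z: KSh 55,000, KSh 135,000, KSh 140,000 (q = 3 of N = 6).
Shortfall ratios: (215000−55000)/215000 = 0.7442; (215000−135000)/215000 = 0.3721; (215000−140000)/215000 = 0.3488.
Sum of shortfalls = 1.465116; P₁ averages over all N: 1.465116 / 6 = 0.2442.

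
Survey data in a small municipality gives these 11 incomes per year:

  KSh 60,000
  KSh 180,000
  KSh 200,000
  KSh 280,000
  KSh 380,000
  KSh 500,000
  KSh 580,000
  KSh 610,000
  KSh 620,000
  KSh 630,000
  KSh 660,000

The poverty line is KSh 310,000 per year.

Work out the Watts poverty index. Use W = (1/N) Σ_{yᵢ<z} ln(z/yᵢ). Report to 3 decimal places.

0.248

Below z: KSh 60,000, KSh 180,000, KSh 200,000, KSh 280,000 (q = 4 of N = 11).
Log gaps: ln(310000/60000) = 1.6422; ln(310000/180000) = 0.5436; ln(310000/200000) = 0.4383; ln(310000/280000) = 0.1018.
W = 2.725881 / 11 = 0.248.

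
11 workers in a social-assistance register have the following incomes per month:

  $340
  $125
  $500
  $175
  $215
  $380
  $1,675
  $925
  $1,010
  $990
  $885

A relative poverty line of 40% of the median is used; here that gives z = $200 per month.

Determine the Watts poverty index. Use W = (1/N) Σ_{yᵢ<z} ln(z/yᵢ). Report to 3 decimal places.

0.055

Incomes under z: $125, $175 (q = 2 of N = 11).
ln(z/y) terms: ln(200/125) = 0.4700; ln(200/175) = 0.1335.
W = 0.603535 / 11 = 0.055.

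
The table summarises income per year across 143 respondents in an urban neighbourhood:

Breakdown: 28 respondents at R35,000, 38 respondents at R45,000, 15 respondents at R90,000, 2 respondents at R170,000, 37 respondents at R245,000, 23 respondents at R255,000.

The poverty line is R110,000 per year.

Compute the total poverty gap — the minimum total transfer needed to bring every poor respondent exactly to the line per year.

Incomes under z: 28×R35,000, 38×R45,000, 15×R90,000 (q = 81 of N = 143).
Individual gaps: 28×(110000−35000) = 2100000; 38×(110000−45000) = 2470000; 15×(110000−90000) = 300000.
Aggregate gap = R4,870,000.

R4,870,000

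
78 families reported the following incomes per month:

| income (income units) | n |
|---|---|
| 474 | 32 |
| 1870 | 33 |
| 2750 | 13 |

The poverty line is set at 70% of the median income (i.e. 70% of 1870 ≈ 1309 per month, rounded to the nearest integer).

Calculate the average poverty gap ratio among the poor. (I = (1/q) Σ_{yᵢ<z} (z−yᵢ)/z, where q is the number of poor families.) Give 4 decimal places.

0.6379

Below z: 32×474 (q = 32 of N = 78).
Shortfall ratios (z−y)/z: 0.6379 (×32); sum = 20.412529.
The income-gap ratio divides by q (the poor only): 20.412529 / 32 = 0.6379.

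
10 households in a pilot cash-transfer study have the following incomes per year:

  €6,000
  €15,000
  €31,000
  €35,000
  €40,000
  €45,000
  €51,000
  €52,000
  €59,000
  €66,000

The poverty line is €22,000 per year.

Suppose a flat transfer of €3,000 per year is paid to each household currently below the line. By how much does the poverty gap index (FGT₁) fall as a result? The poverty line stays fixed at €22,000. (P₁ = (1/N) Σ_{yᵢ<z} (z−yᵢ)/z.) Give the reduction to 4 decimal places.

Before: below the line — €6,000, €15,000; poverty gap index (FGT₁) = 0.104545.
After the €3,000 transfer: below the line — €9,000, €18,000; poverty gap index (FGT₁) = 0.077273.
Reduction = 0.104545 − 0.077273 = 0.0273.

0.0273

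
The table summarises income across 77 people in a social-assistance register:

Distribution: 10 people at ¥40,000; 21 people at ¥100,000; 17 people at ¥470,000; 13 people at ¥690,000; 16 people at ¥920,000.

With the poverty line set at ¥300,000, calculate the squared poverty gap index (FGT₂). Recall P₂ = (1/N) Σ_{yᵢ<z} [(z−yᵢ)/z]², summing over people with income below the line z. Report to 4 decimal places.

Below z: 10×¥40,000, 21×¥100,000 (q = 31 of N = 77).
Normalized shortfalls: (300000−40000)/300000 = 0.8667 (×10); (300000−100000)/300000 = 0.6667 (×21).
Squared: 0.7511 (×10); 0.4444 (×21).
Sum = 16.844444; P₂ = 16.844444 / 77 = 0.2188.

0.2188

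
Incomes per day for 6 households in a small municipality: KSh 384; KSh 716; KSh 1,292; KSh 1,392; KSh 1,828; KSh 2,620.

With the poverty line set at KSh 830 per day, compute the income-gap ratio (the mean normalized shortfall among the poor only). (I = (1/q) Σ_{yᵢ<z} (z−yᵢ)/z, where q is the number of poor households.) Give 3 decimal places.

0.337

Poor units: KSh 384, KSh 716 (q = 2 of N = 6).
Relative gaps: 0.5373, 0.1373; sum = 0.674699.
The income-gap ratio divides by q (the poor only): 0.674699 / 2 = 0.337.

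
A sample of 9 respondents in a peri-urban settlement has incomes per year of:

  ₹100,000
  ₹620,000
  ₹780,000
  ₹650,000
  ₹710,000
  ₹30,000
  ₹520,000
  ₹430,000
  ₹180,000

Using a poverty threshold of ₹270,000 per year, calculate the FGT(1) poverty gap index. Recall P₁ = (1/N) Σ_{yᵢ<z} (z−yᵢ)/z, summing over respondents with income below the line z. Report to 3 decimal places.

Poor units: ₹30,000, ₹100,000, ₹180,000 (q = 3 of N = 9).
Gap ratios (z−y)/z: (270000−30000)/270000 = 0.8889; (270000−100000)/270000 = 0.6296; (270000−180000)/270000 = 0.3333.
Σ = 1.851852. Dividing by the full population N = 9 gives P₁ = 0.206.

0.206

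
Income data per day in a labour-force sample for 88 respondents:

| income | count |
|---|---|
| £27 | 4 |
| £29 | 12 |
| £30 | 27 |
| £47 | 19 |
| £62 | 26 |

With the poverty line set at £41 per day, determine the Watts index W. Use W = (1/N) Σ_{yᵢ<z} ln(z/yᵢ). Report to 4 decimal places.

0.1620

Poor units: 4×£27, 12×£29, 27×£30 (q = 43 of N = 88).
Log gaps: ln(41/27) = 0.4177 (×4); ln(41/29) = 0.3463 (×12); ln(41/30) = 0.3124 (×27).
W = 14.260372 / 88 = 0.1620.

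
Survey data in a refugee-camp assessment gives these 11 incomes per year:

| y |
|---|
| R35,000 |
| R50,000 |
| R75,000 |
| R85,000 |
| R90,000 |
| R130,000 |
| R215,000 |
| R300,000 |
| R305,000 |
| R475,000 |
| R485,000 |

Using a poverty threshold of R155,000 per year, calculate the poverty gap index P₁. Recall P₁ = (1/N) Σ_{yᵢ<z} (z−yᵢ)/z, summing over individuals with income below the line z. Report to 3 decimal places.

Below z: R35,000, R50,000, R75,000, R85,000, R90,000, R130,000 (q = 6 of N = 11).
Shortfall ratios: (155000−35000)/155000 = 0.7742; (155000−50000)/155000 = 0.6774; (155000−75000)/155000 = 0.5161; (155000−85000)/155000 = 0.4516; (155000−90000)/155000 = 0.4194; (155000−130000)/155000 = 0.1613.
Σ = 3.000000. Dividing by the full population N = 11 gives P₁ = 0.273.

0.273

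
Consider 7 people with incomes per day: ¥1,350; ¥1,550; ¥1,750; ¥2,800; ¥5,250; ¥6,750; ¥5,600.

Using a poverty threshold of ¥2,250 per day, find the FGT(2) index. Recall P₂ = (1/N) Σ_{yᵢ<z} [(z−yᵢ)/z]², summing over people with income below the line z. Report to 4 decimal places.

0.0437

Incomes under z: ¥1,350, ¥1,550, ¥1,750 (q = 3 of N = 7).
Relative gaps: (2250−1350)/2250 = 0.4000; (2250−1550)/2250 = 0.3111; (2250−1750)/2250 = 0.2222.
Squared: 0.1600; 0.0968; 0.0494.
Sum = 0.306173; P₂ = 0.306173 / 7 = 0.0437.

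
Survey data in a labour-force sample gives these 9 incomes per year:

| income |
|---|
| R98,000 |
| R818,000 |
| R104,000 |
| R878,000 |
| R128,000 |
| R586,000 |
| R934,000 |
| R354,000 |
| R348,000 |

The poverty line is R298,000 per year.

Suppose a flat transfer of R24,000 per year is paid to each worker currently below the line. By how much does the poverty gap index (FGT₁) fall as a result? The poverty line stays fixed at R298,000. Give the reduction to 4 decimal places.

0.0268

Before: below the line — R98,000, R104,000, R128,000; poverty gap index (FGT₁) = 0.210291.
After the R24,000 transfer: below the line — R122,000, R128,000, R152,000; poverty gap index (FGT₁) = 0.183445.
Reduction = 0.210291 − 0.183445 = 0.0268.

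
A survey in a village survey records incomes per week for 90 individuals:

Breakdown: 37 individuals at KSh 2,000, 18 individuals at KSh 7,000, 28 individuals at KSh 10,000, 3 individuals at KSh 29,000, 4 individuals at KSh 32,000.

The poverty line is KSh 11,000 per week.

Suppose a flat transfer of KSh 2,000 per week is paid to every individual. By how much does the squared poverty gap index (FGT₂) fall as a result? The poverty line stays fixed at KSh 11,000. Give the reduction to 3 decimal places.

0.131

Before: below the line — 37×KSh 2,000, 18×KSh 7,000, 28×KSh 10,000; squared poverty gap index (FGT₂) = 0.30422.
After the KSh 2,000 transfer: below the line — 37×KSh 4,000, 18×KSh 9,000; squared poverty gap index (FGT₂) = 0.17309.
Reduction = 0.30422 − 0.17309 = 0.131.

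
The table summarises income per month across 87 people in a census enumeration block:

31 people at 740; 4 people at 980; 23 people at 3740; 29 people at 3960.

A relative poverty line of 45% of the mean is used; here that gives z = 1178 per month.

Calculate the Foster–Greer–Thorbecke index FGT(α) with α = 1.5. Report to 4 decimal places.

0.0840

Below z: 31×740, 4×980 (q = 35 of N = 87).
Gap ratios (z−y)/z: (1178−740)/1178 = 0.3718 (×31); (1178−980)/1178 = 0.1681 (×4).
Raised to α = 1.5: 0.22672 (×31); 0.06891 (×4).
Sum = 7.304013; FGT(1.5) = 7.304013 / 87 = 0.0840.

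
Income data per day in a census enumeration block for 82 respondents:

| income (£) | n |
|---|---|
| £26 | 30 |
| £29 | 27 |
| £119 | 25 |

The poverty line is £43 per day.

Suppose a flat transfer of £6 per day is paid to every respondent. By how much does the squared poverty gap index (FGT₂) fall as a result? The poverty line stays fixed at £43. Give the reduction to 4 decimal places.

0.0567

Before: below the line — 30×£26, 27×£29; squared poverty gap index (FGT₂) = 0.092087.
After the £6 transfer: below the line — 30×£32, 27×£35; squared poverty gap index (FGT₂) = 0.035339.
Reduction = 0.092087 − 0.035339 = 0.0567.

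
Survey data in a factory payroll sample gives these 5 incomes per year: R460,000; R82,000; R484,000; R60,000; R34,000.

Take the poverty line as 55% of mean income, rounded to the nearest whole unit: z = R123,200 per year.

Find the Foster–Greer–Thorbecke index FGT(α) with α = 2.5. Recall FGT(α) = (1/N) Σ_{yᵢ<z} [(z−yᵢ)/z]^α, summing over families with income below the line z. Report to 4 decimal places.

0.1398

Poor units: R34,000, R60,000, R82,000 (q = 3 of N = 5).
Gap ratios (z−y)/z: (123200−34000)/123200 = 0.7240; (123200−60000)/123200 = 0.5130; (123200−82000)/123200 = 0.3344.
Raised to α = 2.5: 0.44605; 0.18848; 0.06467.
Sum = 0.699204; FGT(2.5) = 0.699204 / 5 = 0.1398.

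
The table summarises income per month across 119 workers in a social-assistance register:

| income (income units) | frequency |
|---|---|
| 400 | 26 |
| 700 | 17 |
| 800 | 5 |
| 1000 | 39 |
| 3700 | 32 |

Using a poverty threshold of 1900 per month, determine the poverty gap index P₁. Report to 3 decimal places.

Poor units: 26×400, 17×700, 5×800, 39×1000 (q = 87 of N = 119).
Shortfall ratios: (1900−400)/1900 = 0.7895 (×26); (1900−700)/1900 = 0.6316 (×17); (1900−800)/1900 = 0.5789 (×5); (1900−1000)/1900 = 0.4737 (×39).
Sum of shortfalls = 52.631579; P₁ averages over all N: 52.631579 / 119 = 0.442.

0.442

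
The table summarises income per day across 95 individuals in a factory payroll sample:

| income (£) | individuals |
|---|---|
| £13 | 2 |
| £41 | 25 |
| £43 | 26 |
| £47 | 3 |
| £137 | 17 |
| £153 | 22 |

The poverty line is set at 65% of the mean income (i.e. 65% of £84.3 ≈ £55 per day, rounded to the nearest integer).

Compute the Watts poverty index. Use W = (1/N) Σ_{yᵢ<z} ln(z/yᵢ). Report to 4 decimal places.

Below the line: 2×£13, 25×£41, 26×£43, 3×£47 (q = 56 of N = 95).
Log shortfalls: ln(55/13) = 1.4424 (×2); ln(55/41) = 0.2938 (×25); ln(55/43) = 0.2461 (×26); ln(55/47) = 0.1572 (×3).
W = 17.099812 / 95 = 0.1800.

0.1800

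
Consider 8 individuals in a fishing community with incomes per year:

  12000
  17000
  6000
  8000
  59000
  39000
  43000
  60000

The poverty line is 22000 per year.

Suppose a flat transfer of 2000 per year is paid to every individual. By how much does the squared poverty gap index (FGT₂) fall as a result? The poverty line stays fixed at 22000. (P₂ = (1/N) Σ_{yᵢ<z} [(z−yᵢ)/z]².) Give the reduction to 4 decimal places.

Before: below the line — 6000, 8000, 12000, 17000; squared poverty gap index (FGT₂) = 0.149019.
After the 2000 transfer: below the line — 8000, 10000, 14000, 19000; squared poverty gap index (FGT₂) = 0.106663.
Reduction = 0.149019 − 0.106663 = 0.0424.

0.0424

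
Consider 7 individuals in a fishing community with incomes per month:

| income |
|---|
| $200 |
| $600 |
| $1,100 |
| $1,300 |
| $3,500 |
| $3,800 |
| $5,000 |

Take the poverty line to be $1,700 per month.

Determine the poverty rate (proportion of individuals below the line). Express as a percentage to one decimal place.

57.1%

4 of the 7 individuals have income below $1,700.
H = 4/7 = 57.1%.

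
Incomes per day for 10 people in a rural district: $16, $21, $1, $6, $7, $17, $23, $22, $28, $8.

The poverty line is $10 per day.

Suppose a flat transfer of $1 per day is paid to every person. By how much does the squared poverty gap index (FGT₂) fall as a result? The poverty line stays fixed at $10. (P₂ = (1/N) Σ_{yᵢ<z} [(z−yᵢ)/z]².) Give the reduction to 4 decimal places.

0.0320

Before: below the line — $1, $6, $7, $8; squared poverty gap index (FGT₂) = 0.110000.
After the $1 transfer: below the line — $2, $7, $8, $9; squared poverty gap index (FGT₂) = 0.078000.
Reduction = 0.110000 − 0.078000 = 0.0320.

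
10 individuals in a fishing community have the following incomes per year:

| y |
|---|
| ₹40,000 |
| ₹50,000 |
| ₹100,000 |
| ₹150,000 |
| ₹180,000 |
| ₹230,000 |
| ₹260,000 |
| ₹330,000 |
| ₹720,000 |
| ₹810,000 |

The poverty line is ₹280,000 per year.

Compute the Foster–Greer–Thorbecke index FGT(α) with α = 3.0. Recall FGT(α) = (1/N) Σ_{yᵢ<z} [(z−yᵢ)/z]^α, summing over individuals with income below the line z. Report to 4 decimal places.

Below z: ₹40,000, ₹50,000, ₹100,000, ₹150,000, ₹180,000, ₹230,000, ₹260,000 (q = 7 of N = 10).
Relative gaps: (280000−40000)/280000 = 0.8571; (280000−50000)/280000 = 0.8214; (280000−100000)/280000 = 0.6429; (280000−150000)/280000 = 0.4643; (280000−180000)/280000 = 0.3571; (280000−230000)/280000 = 0.1786; (280000−260000)/280000 = 0.0714.
Raised to α = 3.0: 0.62974; 0.55425; 0.26567; 0.10008; 0.04555; 0.00569; 0.00036.
Sum = 1.601358; FGT(3.0) = 1.601358 / 10 = 0.1601.

0.1601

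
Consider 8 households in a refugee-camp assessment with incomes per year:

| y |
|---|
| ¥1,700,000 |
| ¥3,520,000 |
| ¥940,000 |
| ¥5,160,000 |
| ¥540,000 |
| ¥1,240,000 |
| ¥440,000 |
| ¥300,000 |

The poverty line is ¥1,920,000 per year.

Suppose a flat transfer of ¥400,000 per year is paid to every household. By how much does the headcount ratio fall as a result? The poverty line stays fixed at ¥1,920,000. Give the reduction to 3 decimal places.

0.125

Before: below the line — ¥300,000, ¥440,000, ¥540,000, ¥940,000, ¥1,240,000, ¥1,700,000; headcount ratio = 0.75000.
After the ¥400,000 transfer: below the line — ¥700,000, ¥840,000, ¥940,000, ¥1,340,000, ¥1,640,000; headcount ratio = 0.62500.
Reduction = 0.75000 − 0.62500 = 0.125.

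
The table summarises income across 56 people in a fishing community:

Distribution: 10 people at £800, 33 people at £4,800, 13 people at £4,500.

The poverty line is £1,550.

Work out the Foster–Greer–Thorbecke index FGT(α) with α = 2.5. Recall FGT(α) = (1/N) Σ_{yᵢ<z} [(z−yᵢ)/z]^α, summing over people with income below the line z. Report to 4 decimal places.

0.0291

Incomes under z: 10×£800 (q = 10 of N = 56).
Relative gaps: (1550−800)/1550 = 0.4839 (×10).
Raised to α = 2.5: 0.16286 (×10).
Sum = 1.628636; FGT(2.5) = 1.628636 / 56 = 0.0291.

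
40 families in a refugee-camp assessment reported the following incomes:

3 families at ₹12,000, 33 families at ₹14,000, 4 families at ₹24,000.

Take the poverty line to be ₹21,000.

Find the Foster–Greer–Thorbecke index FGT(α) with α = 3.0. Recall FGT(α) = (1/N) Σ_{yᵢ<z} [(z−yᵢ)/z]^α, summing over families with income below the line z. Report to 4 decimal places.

0.0365

Incomes under z: 3×₹12,000, 33×₹14,000 (q = 36 of N = 40).
Relative gaps: (21000−12000)/21000 = 0.4286 (×3); (21000−14000)/21000 = 0.3333 (×33).
Raised to α = 3.0: 0.07872 (×3); 0.03704 (×33).
Sum = 1.458374; FGT(3.0) = 1.458374 / 40 = 0.0365.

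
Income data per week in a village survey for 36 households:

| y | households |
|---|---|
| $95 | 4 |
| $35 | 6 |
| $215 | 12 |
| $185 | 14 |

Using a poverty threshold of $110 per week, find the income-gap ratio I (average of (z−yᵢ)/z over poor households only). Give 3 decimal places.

0.464

Below z: 6×$35, 4×$95 (q = 10 of N = 36).
Shortfall ratios (z−y)/z: 0.6818 (×6), 0.1364 (×4); sum = 4.636364.
The income-gap ratio divides by q (the poor only): 4.636364 / 10 = 0.464.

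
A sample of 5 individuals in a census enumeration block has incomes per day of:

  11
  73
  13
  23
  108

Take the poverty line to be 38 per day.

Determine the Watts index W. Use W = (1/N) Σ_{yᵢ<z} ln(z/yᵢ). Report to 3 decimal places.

Below z: 11, 13, 23 (q = 3 of N = 5).
Log gaps: ln(38/11) = 1.2397; ln(38/13) = 1.0726; ln(38/23) = 0.5021.
W = 2.814420 / 5 = 0.563.

0.563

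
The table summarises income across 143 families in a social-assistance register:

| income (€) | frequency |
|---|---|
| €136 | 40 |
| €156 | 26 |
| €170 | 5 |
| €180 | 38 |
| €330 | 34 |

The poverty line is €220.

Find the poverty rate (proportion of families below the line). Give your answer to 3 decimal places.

0.762

109 of the 143 families have income below €220.
H = 109/143 = 0.762.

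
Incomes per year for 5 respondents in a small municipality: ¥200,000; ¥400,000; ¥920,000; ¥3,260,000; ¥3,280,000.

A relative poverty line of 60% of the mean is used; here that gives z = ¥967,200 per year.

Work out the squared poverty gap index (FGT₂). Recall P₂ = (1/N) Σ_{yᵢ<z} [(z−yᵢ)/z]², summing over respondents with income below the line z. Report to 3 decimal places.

Incomes under z: ¥200,000, ¥400,000, ¥920,000 (q = 3 of N = 5).
Gap ratios (z−y)/z: (967200−200000)/967200 = 0.7932; (967200−400000)/967200 = 0.5864; (967200−920000)/967200 = 0.0488.
Squared: 0.6292; 0.3439; 0.0024.
Sum = 0.975482; P₂ = 0.975482 / 5 = 0.195.

0.195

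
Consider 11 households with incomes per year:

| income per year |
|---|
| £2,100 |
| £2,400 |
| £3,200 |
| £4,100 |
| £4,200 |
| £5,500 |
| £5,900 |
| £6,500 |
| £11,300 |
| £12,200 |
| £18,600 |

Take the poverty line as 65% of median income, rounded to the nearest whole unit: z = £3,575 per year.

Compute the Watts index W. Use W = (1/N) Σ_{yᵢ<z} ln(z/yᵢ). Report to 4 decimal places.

Poor units: £2,100, £2,400, £3,200 (q = 3 of N = 11).
Log shortfalls: ln(3575/2100) = 0.5320; ln(3575/2400) = 0.3985; ln(3575/3200) = 0.1108.
W = 1.041339 / 11 = 0.0947.

0.0947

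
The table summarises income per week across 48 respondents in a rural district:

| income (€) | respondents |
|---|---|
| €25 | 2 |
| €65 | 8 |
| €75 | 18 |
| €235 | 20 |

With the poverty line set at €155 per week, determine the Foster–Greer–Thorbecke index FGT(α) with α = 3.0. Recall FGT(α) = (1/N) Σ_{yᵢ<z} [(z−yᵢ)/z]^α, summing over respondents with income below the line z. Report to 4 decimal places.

0.1088

Below z: 2×€25, 8×€65, 18×€75 (q = 28 of N = 48).
Gap ratios (z−y)/z: (155−25)/155 = 0.8387 (×2); (155−65)/155 = 0.5806 (×8); (155−75)/155 = 0.5161 (×18).
Raised to α = 3.0: 0.58998 (×2); 0.19576 (×8); 0.13749 (×18).
Sum = 5.220906; FGT(3.0) = 5.220906 / 48 = 0.1088.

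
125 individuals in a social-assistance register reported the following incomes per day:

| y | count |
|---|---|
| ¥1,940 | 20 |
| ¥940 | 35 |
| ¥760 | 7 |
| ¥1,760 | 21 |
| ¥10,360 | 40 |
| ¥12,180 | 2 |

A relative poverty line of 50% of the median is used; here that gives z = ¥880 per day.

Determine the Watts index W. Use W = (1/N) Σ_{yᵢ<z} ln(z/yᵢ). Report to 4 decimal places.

0.0082

Incomes under z: 7×¥760 (q = 7 of N = 125).
ln(z/y) terms: ln(880/760) = 0.1466 (×7).
W = 1.026224 / 125 = 0.0082.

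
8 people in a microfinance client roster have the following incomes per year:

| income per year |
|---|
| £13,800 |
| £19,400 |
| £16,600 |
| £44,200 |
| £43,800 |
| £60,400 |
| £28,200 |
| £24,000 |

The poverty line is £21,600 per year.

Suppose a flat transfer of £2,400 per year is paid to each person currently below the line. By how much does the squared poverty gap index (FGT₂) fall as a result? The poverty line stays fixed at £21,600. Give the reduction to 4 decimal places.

0.0147

Before: below the line — £13,800, £16,600, £19,400; squared poverty gap index (FGT₂) = 0.024295.
After the £2,400 transfer: below the line — £16,200, £19,000; squared poverty gap index (FGT₂) = 0.009624.
Reduction = 0.024295 − 0.009624 = 0.0147.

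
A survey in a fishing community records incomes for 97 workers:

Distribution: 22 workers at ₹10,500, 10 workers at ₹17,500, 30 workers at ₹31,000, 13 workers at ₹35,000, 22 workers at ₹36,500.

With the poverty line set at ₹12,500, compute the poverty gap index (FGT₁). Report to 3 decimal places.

Incomes under z: 22×₹10,500 (q = 22 of N = 97).
Shortfall ratios: (12500−10500)/12500 = 0.1600 (×22).
Sum of shortfalls = 3.520000; P₁ averages over all N: 3.520000 / 97 = 0.036.

0.036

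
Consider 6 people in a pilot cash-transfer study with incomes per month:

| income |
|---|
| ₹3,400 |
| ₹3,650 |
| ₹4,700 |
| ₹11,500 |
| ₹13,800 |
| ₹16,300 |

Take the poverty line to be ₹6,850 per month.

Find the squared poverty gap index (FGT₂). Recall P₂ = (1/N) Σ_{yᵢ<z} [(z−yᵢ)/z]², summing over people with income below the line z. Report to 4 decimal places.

Below the line: ₹3,400, ₹3,650, ₹4,700 (q = 3 of N = 6).
Gap ratios (z−y)/z: (6850−3400)/6850 = 0.5036; (6850−3650)/6850 = 0.4672; (6850−4700)/6850 = 0.3139.
Squared: 0.2537; 0.2182; 0.0985.
Sum = 0.570409; P₂ = 0.570409 / 6 = 0.0951.

0.0951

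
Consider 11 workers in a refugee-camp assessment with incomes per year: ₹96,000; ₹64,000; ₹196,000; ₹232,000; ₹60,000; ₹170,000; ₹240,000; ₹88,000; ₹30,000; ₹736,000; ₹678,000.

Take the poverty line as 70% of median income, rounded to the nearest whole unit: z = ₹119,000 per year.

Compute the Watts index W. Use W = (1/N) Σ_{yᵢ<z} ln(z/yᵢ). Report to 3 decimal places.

Incomes under z: ₹30,000, ₹60,000, ₹64,000, ₹88,000, ₹96,000 (q = 5 of N = 11).
ln(z/y) terms: ln(119000/30000) = 1.3779; ln(119000/60000) = 0.6848; ln(119000/64000) = 0.6202; ln(119000/88000) = 0.3018; ln(119000/96000) = 0.2148.
W = 3.199507 / 11 = 0.291.

0.291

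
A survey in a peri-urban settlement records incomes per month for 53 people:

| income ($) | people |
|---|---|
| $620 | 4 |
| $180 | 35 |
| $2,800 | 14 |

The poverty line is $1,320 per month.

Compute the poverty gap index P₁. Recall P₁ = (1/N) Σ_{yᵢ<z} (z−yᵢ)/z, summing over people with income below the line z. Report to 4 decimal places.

0.6103

Below z: 35×$180, 4×$620 (q = 39 of N = 53).
Gap ratios (z−y)/z: (1320−180)/1320 = 0.8636 (×35); (1320−620)/1320 = 0.5303 (×4).
Σ = 32.348485. Dividing by the full population N = 53 gives P₁ = 0.6103.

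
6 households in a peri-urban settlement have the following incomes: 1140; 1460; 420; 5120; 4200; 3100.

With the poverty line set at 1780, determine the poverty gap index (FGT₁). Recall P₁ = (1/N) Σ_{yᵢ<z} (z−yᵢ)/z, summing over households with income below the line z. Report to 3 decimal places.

Below z: 420, 1140, 1460 (q = 3 of N = 6).
Relative gaps: (1780−420)/1780 = 0.7640; (1780−1140)/1780 = 0.3596; (1780−1460)/1780 = 0.1798.
Σ = 1.303371. Dividing by the full population N = 6 gives P₁ = 0.217.

0.217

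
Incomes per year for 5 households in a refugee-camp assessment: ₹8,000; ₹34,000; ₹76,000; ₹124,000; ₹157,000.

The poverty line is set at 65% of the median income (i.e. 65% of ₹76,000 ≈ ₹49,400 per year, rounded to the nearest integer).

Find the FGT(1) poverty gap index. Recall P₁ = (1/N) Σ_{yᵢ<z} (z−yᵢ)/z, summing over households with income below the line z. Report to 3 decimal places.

0.230

Incomes under z: ₹8,000, ₹34,000 (q = 2 of N = 5).
Relative gaps: (49400−8000)/49400 = 0.8381; (49400−34000)/49400 = 0.3117.
Σ = 1.149798. Dividing by the full population N = 5 gives P₁ = 0.230.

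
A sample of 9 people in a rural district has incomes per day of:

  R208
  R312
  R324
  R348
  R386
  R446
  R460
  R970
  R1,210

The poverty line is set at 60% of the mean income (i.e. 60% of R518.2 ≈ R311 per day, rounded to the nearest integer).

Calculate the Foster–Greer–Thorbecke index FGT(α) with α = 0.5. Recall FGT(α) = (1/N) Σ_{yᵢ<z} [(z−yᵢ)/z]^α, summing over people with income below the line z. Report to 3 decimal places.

Below the line: R208 (q = 1 of N = 9).
Gap ratios (z−y)/z: (311−208)/311 = 0.3312.
Raised to α = 0.5: 0.57549.
Sum = 0.575491; FGT(0.5) = 0.575491 / 9 = 0.064.

0.064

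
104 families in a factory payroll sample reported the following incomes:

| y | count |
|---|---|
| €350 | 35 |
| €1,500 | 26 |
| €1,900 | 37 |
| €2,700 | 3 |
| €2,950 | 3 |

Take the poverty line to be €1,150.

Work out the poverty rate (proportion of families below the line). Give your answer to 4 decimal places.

0.3365

35 of the 104 families have income below €1,150.
H = 35/104 = 0.3365.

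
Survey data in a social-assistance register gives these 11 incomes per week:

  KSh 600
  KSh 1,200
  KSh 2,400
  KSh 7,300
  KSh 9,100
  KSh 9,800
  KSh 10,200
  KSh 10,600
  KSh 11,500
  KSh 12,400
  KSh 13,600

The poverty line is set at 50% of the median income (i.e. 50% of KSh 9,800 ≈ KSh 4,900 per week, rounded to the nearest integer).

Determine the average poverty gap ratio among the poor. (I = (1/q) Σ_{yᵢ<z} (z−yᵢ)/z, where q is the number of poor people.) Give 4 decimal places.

0.7143

Below z: KSh 600, KSh 1,200, KSh 2,400 (q = 3 of N = 11).
Shortfall ratios (z−y)/z: 0.8776, 0.7551, 0.5102; sum = 2.142857.
The income-gap ratio divides by q (the poor only): 2.142857 / 3 = 0.7143.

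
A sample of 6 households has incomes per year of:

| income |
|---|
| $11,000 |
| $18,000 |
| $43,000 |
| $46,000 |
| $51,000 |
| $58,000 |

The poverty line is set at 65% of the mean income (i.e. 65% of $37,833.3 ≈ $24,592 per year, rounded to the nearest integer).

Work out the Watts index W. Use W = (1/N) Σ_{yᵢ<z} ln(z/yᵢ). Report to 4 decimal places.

Below the line: $11,000, $18,000 (q = 2 of N = 6).
Log gaps: ln(24592/11000) = 0.8045; ln(24592/18000) = 0.3120.
W = 1.116575 / 6 = 0.1861.

0.1861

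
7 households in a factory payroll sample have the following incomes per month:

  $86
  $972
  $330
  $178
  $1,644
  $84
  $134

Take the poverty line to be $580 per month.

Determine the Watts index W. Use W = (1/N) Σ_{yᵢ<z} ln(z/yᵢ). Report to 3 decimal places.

1.007

Poor units: $84, $86, $134, $178, $330 (q = 5 of N = 7).
Log gaps: ln(580/84) = 1.9322; ln(580/86) = 1.9087; ln(580/134) = 1.4652; ln(580/178) = 1.1812; ln(580/330) = 0.5639.
W = 7.051260 / 7 = 1.007.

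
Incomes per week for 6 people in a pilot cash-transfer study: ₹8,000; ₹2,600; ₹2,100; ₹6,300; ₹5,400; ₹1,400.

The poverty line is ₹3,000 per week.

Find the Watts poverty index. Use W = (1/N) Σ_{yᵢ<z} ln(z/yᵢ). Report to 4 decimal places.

0.2103

Below z: ₹1,400, ₹2,100, ₹2,600 (q = 3 of N = 6).
ln(z/y) terms: ln(3000/1400) = 0.7621; ln(3000/2100) = 0.3567; ln(3000/2600) = 0.1431.
W = 1.261916 / 6 = 0.2103.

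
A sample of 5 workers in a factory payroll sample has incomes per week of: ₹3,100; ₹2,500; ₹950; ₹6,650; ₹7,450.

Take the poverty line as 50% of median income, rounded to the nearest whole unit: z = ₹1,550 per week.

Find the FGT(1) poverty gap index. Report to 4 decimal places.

Poor units: ₹950 (q = 1 of N = 5).
Gap ratios (z−y)/z: (1550−950)/1550 = 0.3871.
Sum of shortfalls = 0.387097; P₁ averages over all N: 0.387097 / 5 = 0.0774.

0.0774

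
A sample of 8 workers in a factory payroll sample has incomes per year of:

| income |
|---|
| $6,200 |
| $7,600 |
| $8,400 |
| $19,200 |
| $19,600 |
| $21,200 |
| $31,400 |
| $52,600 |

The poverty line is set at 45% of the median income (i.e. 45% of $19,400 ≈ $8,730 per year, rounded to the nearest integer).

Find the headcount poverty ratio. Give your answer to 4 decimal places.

0.3750

3 of the 8 workers have income below $8,730.
H = 3/8 = 0.3750.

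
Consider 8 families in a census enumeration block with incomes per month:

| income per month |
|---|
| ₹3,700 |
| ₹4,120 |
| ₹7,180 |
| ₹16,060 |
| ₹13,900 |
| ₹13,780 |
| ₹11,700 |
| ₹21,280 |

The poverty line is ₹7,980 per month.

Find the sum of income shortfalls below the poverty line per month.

Below the line: ₹3,700, ₹4,120, ₹7,180 (q = 3 of N = 8).
Individual gaps: 7980−3700 = 4280; 7980−4120 = 3860; 7980−7180 = 800.
Aggregate gap = ₹8,940.

₹8,940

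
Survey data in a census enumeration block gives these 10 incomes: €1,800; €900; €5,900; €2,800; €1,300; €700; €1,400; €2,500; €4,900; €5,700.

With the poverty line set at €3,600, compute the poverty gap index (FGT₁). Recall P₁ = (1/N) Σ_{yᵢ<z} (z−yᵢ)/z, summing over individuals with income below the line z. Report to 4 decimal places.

0.3833

Below the line: €700, €900, €1,300, €1,400, €1,800, €2,500, €2,800 (q = 7 of N = 10).
Normalized shortfalls: (3600−700)/3600 = 0.8056; (3600−900)/3600 = 0.7500; (3600−1300)/3600 = 0.6389; (3600−1400)/3600 = 0.6111; (3600−1800)/3600 = 0.5000; (3600−2500)/3600 = 0.3056; (3600−2800)/3600 = 0.2222.
Sum of shortfalls = 3.833333; P₁ averages over all N: 3.833333 / 10 = 0.3833.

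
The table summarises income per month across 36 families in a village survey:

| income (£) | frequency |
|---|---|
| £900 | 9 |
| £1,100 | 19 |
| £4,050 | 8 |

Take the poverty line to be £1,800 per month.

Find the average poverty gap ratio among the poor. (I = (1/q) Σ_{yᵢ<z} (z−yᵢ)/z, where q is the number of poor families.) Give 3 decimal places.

0.425

Incomes under z: 9×£900, 19×£1,100 (q = 28 of N = 36).
Shortfall ratios (z−y)/z: 0.5000 (×9), 0.3889 (×19); sum = 11.888889.
I averages over the q = 28 poor units only: 11.888889 / 28 = 0.425.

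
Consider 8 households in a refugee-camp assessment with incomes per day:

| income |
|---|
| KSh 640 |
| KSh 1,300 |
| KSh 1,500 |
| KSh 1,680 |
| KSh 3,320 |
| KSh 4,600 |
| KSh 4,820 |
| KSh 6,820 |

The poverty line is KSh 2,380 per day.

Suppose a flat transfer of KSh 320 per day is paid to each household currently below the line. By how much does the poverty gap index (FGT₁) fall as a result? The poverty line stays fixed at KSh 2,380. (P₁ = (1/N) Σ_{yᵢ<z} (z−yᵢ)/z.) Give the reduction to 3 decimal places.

Before: below the line — KSh 640, KSh 1,300, KSh 1,500, KSh 1,680; poverty gap index (FGT₁) = 0.23109.
After the KSh 320 transfer: below the line — KSh 960, KSh 1,620, KSh 1,820, KSh 2,000; poverty gap index (FGT₁) = 0.16387.
Reduction = 0.23109 − 0.16387 = 0.067.

0.067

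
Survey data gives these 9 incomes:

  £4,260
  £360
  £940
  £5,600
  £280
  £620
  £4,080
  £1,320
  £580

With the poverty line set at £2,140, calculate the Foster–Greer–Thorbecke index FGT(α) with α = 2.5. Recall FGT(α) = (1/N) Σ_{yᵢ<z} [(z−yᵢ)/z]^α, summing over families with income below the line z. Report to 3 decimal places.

Below z: £280, £360, £580, £620, £940, £1,320 (q = 6 of N = 9).
Relative gaps: (2140−280)/2140 = 0.8692; (2140−360)/2140 = 0.8318; (2140−580)/2140 = 0.7290; (2140−620)/2140 = 0.7103; (2140−940)/2140 = 0.5607; (2140−1320)/2140 = 0.3832.
Raised to α = 2.5: 0.70428; 0.63098; 0.45371; 0.42518; 0.23546; 0.09089.
Sum = 2.540502; FGT(2.5) = 2.540502 / 9 = 0.282.

0.282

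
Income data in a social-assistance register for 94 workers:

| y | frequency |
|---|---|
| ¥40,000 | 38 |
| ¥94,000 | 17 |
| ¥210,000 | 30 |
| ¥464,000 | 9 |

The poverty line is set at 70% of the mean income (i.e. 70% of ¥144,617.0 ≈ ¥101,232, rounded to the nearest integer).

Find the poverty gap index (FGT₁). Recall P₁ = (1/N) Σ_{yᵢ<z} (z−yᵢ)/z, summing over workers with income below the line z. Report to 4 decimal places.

0.2574

Below the line: 38×¥40,000, 17×¥94,000 (q = 55 of N = 94).
Gap ratios (z−y)/z: (101232−40000)/101232 = 0.6049 (×38); (101232−94000)/101232 = 0.0714 (×17).
Σ = 24.199463. Dividing by the full population N = 94 gives P₁ = 0.2574.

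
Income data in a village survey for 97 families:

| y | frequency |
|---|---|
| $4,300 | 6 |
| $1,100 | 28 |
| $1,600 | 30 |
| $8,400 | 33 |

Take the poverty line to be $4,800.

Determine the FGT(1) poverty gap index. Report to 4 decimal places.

Poor units: 28×$1,100, 30×$1,600, 6×$4,300 (q = 64 of N = 97).
Gap ratios (z−y)/z: (4800−1100)/4800 = 0.7708 (×28); (4800−1600)/4800 = 0.6667 (×30); (4800−4300)/4800 = 0.1042 (×6).
Sum of shortfalls = 42.208333; P₁ averages over all N: 42.208333 / 97 = 0.4351.

0.4351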